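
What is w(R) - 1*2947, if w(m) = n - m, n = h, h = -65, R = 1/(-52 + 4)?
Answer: -144575/48 ≈ -3012.0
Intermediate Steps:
R = -1/48 (R = 1/(-48) = -1/48 ≈ -0.020833)
n = -65
w(m) = -65 - m
w(R) - 1*2947 = (-65 - 1*(-1/48)) - 1*2947 = (-65 + 1/48) - 2947 = -3119/48 - 2947 = -144575/48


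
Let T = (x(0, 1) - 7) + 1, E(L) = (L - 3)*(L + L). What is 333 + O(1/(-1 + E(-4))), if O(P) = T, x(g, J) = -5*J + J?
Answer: 323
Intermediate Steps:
x(g, J) = -4*J
E(L) = 2*L*(-3 + L) (E(L) = (-3 + L)*(2*L) = 2*L*(-3 + L))
T = -10 (T = (-4*1 - 7) + 1 = (-4 - 7) + 1 = -11 + 1 = -10)
O(P) = -10
333 + O(1/(-1 + E(-4))) = 333 - 10 = 323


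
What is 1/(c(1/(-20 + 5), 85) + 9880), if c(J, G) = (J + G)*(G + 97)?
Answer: 15/380068 ≈ 3.9467e-5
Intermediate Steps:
c(J, G) = (97 + G)*(G + J) (c(J, G) = (G + J)*(97 + G) = (97 + G)*(G + J))
1/(c(1/(-20 + 5), 85) + 9880) = 1/((85² + 97*85 + 97/(-20 + 5) + 85/(-20 + 5)) + 9880) = 1/((7225 + 8245 + 97/(-15) + 85/(-15)) + 9880) = 1/((7225 + 8245 + 97*(-1/15) + 85*(-1/15)) + 9880) = 1/((7225 + 8245 - 97/15 - 17/3) + 9880) = 1/(231868/15 + 9880) = 1/(380068/15) = 15/380068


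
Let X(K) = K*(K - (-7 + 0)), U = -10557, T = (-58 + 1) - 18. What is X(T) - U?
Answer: 15657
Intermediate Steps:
T = -75 (T = -57 - 18 = -75)
X(K) = K*(7 + K) (X(K) = K*(K - 1*(-7)) = K*(K + 7) = K*(7 + K))
X(T) - U = -75*(7 - 75) - 1*(-10557) = -75*(-68) + 10557 = 5100 + 10557 = 15657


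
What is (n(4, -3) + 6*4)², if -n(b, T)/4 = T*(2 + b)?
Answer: 9216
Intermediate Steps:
n(b, T) = -4*T*(2 + b)
(n(4, -3) + 6*4)² = (-4*(-3)*(2 + 4) + 6*4)² = (-4*(-3)*6 + 24)² = (72 + 24)² = 96² = 9216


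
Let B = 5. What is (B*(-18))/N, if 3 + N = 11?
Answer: -45/4 ≈ -11.250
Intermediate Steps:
N = 8 (N = -3 + 11 = 8)
(B*(-18))/N = (5*(-18))/8 = -90*1/8 = -45/4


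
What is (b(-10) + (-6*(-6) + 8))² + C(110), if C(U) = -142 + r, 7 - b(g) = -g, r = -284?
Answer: 1255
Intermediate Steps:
b(g) = 7 + g (b(g) = 7 - (-1)*g = 7 + g)
C(U) = -426 (C(U) = -142 - 284 = -426)
(b(-10) + (-6*(-6) + 8))² + C(110) = ((7 - 10) + (-6*(-6) + 8))² - 426 = (-3 + (36 + 8))² - 426 = (-3 + 44)² - 426 = 41² - 426 = 1681 - 426 = 1255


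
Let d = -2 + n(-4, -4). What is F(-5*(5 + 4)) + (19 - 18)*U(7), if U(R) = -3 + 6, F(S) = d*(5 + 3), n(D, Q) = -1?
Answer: -21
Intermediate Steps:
d = -3 (d = -2 - 1 = -3)
F(S) = -24 (F(S) = -3*(5 + 3) = -3*8 = -24)
U(R) = 3
F(-5*(5 + 4)) + (19 - 18)*U(7) = -24 + (19 - 18)*3 = -24 + 1*3 = -24 + 3 = -21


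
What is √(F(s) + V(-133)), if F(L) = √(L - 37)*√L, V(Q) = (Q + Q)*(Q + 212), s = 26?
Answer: √(-21014 + I*√286) ≈ 0.0583 + 144.96*I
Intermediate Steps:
V(Q) = 2*Q*(212 + Q) (V(Q) = (2*Q)*(212 + Q) = 2*Q*(212 + Q))
F(L) = √L*√(-37 + L) (F(L) = √(-37 + L)*√L = √L*√(-37 + L))
√(F(s) + V(-133)) = √(√26*√(-37 + 26) + 2*(-133)*(212 - 133)) = √(√26*√(-11) + 2*(-133)*79) = √(√26*(I*√11) - 21014) = √(I*√286 - 21014) = √(-21014 + I*√286)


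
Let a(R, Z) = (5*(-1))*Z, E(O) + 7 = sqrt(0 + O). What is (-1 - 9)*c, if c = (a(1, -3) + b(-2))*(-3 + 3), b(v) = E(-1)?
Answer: 0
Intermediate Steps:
E(O) = -7 + sqrt(O) (E(O) = -7 + sqrt(0 + O) = -7 + sqrt(O))
b(v) = -7 + I (b(v) = -7 + sqrt(-1) = -7 + I)
a(R, Z) = -5*Z
c = 0 (c = (-5*(-3) + (-7 + I))*(-3 + 3) = (15 + (-7 + I))*0 = (8 + I)*0 = 0)
(-1 - 9)*c = (-1 - 9)*0 = -10*0 = 0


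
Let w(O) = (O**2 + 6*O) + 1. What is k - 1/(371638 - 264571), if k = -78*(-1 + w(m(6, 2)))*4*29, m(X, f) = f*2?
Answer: -38749688641/107067 ≈ -3.6192e+5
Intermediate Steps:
m(X, f) = 2*f
w(O) = 1 + O**2 + 6*O
k = -361920 (k = -78*(-1 + (1 + (2*2)**2 + 6*(2*2)))*4*29 = -78*(-1 + (1 + 4**2 + 6*4))*4*29 = -78*(-1 + (1 + 16 + 24))*4*29 = -78*(-1 + 41)*4*29 = -3120*4*29 = -78*160*29 = -12480*29 = -361920)
k - 1/(371638 - 264571) = -361920 - 1/(371638 - 264571) = -361920 - 1/107067 = -38749688641/107067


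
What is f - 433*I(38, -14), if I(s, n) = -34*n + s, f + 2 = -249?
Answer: -222813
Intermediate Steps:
f = -251 (f = -2 - 249 = -251)
I(s, n) = s - 34*n
f - 433*I(38, -14) = -251 - 433*(38 - 34*(-14)) = -251 - 433*(38 + 476) = -251 - 433*514 = -251 - 222562 = -222813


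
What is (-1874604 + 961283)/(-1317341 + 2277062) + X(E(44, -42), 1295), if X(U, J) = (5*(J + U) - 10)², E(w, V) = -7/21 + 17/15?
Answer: 40162366065560/959721 ≈ 4.1848e+7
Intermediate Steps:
E(w, V) = ⅘ (E(w, V) = -7*1/21 + 17*(1/15) = -⅓ + 17/15 = ⅘)
X(U, J) = (-10 + 5*J + 5*U)² (X(U, J) = ((5*J + 5*U) - 10)² = (-10 + 5*J + 5*U)²)
(-1874604 + 961283)/(-1317341 + 2277062) + X(E(44, -42), 1295) = (-1874604 + 961283)/(-1317341 + 2277062) + 25*(-2 + 1295 + ⅘)² = -913321/959721 + 25*(6469/5)² = -913321*1/959721 + 25*(41847961/25) = -913321/959721 + 41847961 = 40162366065560/959721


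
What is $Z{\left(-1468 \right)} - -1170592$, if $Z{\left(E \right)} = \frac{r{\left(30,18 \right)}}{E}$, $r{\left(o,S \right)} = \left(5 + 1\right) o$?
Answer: $\frac{429607219}{367} \approx 1.1706 \cdot 10^{6}$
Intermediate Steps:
$r{\left(o,S \right)} = 6 o$
$Z{\left(E \right)} = \frac{180}{E}$ ($Z{\left(E \right)} = \frac{6 \cdot 30}{E} = \frac{180}{E}$)
$Z{\left(-1468 \right)} - -1170592 = \frac{180}{-1468} - -1170592 = 180 \left(- \frac{1}{1468}\right) + 1170592 = - \frac{45}{367} + 1170592 = \frac{429607219}{367}$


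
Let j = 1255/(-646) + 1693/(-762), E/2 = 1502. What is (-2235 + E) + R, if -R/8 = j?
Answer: 98735423/123063 ≈ 802.32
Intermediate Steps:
E = 3004 (E = 2*1502 = 3004)
j = -512497/123063 (j = 1255*(-1/646) + 1693*(-1/762) = -1255/646 - 1693/762 = -512497/123063 ≈ -4.1645)
R = 4099976/123063 (R = -8*(-512497/123063) = 4099976/123063 ≈ 33.316)
(-2235 + E) + R = (-2235 + 3004) + 4099976/123063 = 769 + 4099976/123063 = 98735423/123063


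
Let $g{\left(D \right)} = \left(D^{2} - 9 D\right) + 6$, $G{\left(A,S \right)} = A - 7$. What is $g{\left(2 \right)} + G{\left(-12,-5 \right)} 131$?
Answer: $-2497$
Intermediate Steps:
$G{\left(A,S \right)} = -7 + A$
$g{\left(D \right)} = 6 + D^{2} - 9 D$
$g{\left(2 \right)} + G{\left(-12,-5 \right)} 131 = \left(6 + 2^{2} - 18\right) + \left(-7 - 12\right) 131 = \left(6 + 4 - 18\right) - 2489 = -8 - 2489 = -2497$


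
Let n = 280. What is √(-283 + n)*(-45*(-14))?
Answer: 630*I*√3 ≈ 1091.2*I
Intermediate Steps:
√(-283 + n)*(-45*(-14)) = √(-283 + 280)*(-45*(-14)) = √(-3)*630 = (I*√3)*630 = 630*I*√3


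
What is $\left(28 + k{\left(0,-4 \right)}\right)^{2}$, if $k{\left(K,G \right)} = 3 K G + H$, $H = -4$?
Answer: $576$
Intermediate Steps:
$k{\left(K,G \right)} = -4 + 3 G K$ ($k{\left(K,G \right)} = 3 K G - 4 = 3 G K - 4 = -4 + 3 G K$)
$\left(28 + k{\left(0,-4 \right)}\right)^{2} = \left(28 - \left(4 + 12 \cdot 0\right)\right)^{2} = \left(28 + \left(-4 + 0\right)\right)^{2} = \left(28 - 4\right)^{2} = 24^{2} = 576$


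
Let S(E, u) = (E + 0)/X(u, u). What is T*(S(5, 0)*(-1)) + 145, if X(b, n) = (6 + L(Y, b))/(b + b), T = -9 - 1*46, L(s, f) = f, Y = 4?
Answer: 145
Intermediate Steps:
T = -55 (T = -9 - 46 = -55)
X(b, n) = (6 + b)/(2*b) (X(b, n) = (6 + b)/(b + b) = (6 + b)/((2*b)) = (6 + b)*(1/(2*b)) = (6 + b)/(2*b))
S(E, u) = 2*E*u/(6 + u) (S(E, u) = (E + 0)/(((6 + u)/(2*u))) = E*(2*u/(6 + u)) = 2*E*u/(6 + u))
T*(S(5, 0)*(-1)) + 145 = -55*2*5*0/(6 + 0)*(-1) + 145 = -55*2*5*0/6*(-1) + 145 = -55*2*5*0*(⅙)*(-1) + 145 = -0*(-1) + 145 = -55*0 + 145 = 0 + 145 = 145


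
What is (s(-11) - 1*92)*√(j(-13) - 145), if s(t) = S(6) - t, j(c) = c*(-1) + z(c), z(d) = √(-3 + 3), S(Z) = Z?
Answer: -150*I*√33 ≈ -861.68*I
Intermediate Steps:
z(d) = 0 (z(d) = √0 = 0)
j(c) = -c (j(c) = c*(-1) + 0 = -c + 0 = -c)
s(t) = 6 - t
(s(-11) - 1*92)*√(j(-13) - 145) = ((6 - 1*(-11)) - 1*92)*√(-1*(-13) - 145) = ((6 + 11) - 92)*√(13 - 145) = (17 - 92)*√(-132) = -150*I*√33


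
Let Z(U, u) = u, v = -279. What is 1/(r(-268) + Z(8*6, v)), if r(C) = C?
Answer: -1/547 ≈ -0.0018282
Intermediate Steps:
1/(r(-268) + Z(8*6, v)) = 1/(-268 - 279) = 1/(-547) = -1/547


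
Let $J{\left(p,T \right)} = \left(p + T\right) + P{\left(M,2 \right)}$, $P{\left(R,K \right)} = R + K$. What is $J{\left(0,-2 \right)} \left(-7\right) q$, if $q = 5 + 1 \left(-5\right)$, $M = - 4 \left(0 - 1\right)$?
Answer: $0$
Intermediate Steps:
$M = 4$ ($M = \left(-4\right) \left(-1\right) = 4$)
$q = 0$ ($q = 5 - 5 = 0$)
$P{\left(R,K \right)} = K + R$
$J{\left(p,T \right)} = 6 + T + p$ ($J{\left(p,T \right)} = \left(p + T\right) + \left(2 + 4\right) = \left(T + p\right) + 6 = 6 + T + p$)
$J{\left(0,-2 \right)} \left(-7\right) q = \left(6 - 2 + 0\right) \left(-7\right) 0 = 4 \left(-7\right) 0 = \left(-28\right) 0 = 0$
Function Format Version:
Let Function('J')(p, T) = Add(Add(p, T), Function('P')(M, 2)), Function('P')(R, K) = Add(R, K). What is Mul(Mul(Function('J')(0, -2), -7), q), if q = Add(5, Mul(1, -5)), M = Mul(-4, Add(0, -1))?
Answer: 0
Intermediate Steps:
M = 4 (M = Mul(-4, -1) = 4)
q = 0 (q = Add(5, -5) = 0)
Function('P')(R, K) = Add(K, R)
Function('J')(p, T) = Add(6, T, p) (Function('J')(p, T) = Add(Add(p, T), Add(2, 4)) = Add(Add(T, p), 6) = Add(6, T, p))
Mul(Mul(Function('J')(0, -2), -7), q) = Mul(Mul(Add(6, -2, 0), -7), 0) = Mul(Mul(4, -7), 0) = Mul(-28, 0) = 0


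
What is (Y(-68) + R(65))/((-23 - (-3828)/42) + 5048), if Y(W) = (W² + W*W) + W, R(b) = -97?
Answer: 63581/35813 ≈ 1.7754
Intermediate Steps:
Y(W) = W + 2*W² (Y(W) = (W² + W²) + W = 2*W² + W = W + 2*W²)
(Y(-68) + R(65))/((-23 - (-3828)/42) + 5048) = (-68*(1 + 2*(-68)) - 97)/((-23 - (-3828)/42) + 5048) = (-68*(1 - 136) - 97)/((-23 - (-3828)/42) + 5048) = (-68*(-135) - 97)/((-23 - 87*(-22/21)) + 5048) = (9180 - 97)/((-23 + 638/7) + 5048) = 9083/(477/7 + 5048) = 9083/(35813/7) = 9083*(7/35813) = 63581/35813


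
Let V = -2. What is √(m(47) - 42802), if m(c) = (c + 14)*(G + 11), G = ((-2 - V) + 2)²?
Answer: I*√41887 ≈ 204.66*I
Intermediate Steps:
G = 4 (G = ((-2 - 1*(-2)) + 2)² = ((-2 + 2) + 2)² = (0 + 2)² = 2² = 4)
m(c) = 210 + 15*c (m(c) = (c + 14)*(4 + 11) = (14 + c)*15 = 210 + 15*c)
√(m(47) - 42802) = √((210 + 15*47) - 42802) = √((210 + 705) - 42802) = √(915 - 42802) = √(-41887) = I*√41887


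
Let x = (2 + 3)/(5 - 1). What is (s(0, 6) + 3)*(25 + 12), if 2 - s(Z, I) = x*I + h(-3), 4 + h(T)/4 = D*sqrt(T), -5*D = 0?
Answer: 999/2 ≈ 499.50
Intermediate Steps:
D = 0 (D = -1/5*0 = 0)
h(T) = -16 (h(T) = -16 + 4*(0*sqrt(T)) = -16 + 4*0 = -16 + 0 = -16)
x = 5/4 ≈ 1.2500
s(Z, I) = 18 - 5*I/4 (s(Z, I) = 2 - (5*I/4 - 16) = 2 - (-16 + 5*I/4) = 2 + (16 - 5*I/4) = 18 - 5*I/4)
(s(0, 6) + 3)*(25 + 12) = ((18 - 5/4*6) + 3)*(25 + 12) = ((18 - 15/2) + 3)*37 = (21/2 + 3)*37 = (27/2)*37 = 999/2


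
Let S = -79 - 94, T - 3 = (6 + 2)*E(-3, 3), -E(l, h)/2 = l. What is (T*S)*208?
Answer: -1835184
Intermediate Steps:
E(l, h) = -2*l
T = 51 (T = 3 + (6 + 2)*(-2*(-3)) = 3 + 8*6 = 3 + 48 = 51)
S = -173
(T*S)*208 = (51*(-173))*208 = -8823*208 = -1835184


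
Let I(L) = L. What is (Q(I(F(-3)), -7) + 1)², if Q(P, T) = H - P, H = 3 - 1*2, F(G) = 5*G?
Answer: 289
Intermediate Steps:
H = 1 (H = 3 - 2 = 1)
Q(P, T) = 1 - P
(Q(I(F(-3)), -7) + 1)² = ((1 - 5*(-3)) + 1)² = ((1 - 1*(-15)) + 1)² = ((1 + 15) + 1)² = (16 + 1)² = 17² = 289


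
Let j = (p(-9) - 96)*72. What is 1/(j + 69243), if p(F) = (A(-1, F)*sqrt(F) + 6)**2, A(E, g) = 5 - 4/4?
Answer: 18185/1027914483 - 1152*I/342638161 ≈ 1.7691e-5 - 3.3621e-6*I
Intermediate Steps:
A(E, g) = 4 (A(E, g) = 5 - 4*1/4 = 5 - 1 = 4)
p(F) = (6 + 4*sqrt(F))**2 (p(F) = (4*sqrt(F) + 6)**2 = (6 + 4*sqrt(F))**2)
j = -6912 + 288*(3 + 6*I)**2 (j = (4*(3 + 2*sqrt(-9))**2 - 96)*72 = (4*(3 + 2*(3*I))**2 - 96)*72 = (4*(3 + 6*I)**2 - 96)*72 = (-96 + 4*(3 + 6*I)**2)*72 = -6912 + 288*(3 + 6*I)**2 ≈ -14688.0 + 10368.0*I)
1/(j + 69243) = 1/((-14688 + 10368*I) + 69243) = 1/(54555 + 10368*I) = (54555 - 10368*I)/3083743449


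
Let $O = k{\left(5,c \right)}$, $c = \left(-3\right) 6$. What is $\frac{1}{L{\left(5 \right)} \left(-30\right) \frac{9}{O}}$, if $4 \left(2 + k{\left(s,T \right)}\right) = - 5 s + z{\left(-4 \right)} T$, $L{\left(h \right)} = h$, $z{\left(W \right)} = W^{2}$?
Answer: $\frac{107}{1800} \approx 0.059444$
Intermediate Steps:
$c = -18$
$k{\left(s,T \right)} = -2 + 4 T - \frac{5 s}{4}$ ($k{\left(s,T \right)} = -2 + \frac{- 5 s + \left(-4\right)^{2} T}{4} = -2 + \frac{- 5 s + 16 T}{4} = -2 + \left(4 T - \frac{5 s}{4}\right) = -2 + 4 T - \frac{5 s}{4}$)
$O = - \frac{321}{4}$ ($O = -2 + 4 \left(-18\right) - \frac{25}{4} = -2 - 72 - \frac{25}{4} = - \frac{321}{4} \approx -80.25$)
$\frac{1}{L{\left(5 \right)} \left(-30\right) \frac{9}{O}} = \frac{1}{5 \left(-30\right) \frac{9}{- \frac{321}{4}}} = \frac{1}{\left(-150\right) 9 \left(- \frac{4}{321}\right)} = \frac{1}{\left(-150\right) \left(- \frac{12}{107}\right)} = \frac{1}{\frac{1800}{107}} = \frac{107}{1800}$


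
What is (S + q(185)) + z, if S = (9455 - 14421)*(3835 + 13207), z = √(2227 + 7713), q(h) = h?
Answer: -84630387 + 2*√2485 ≈ -8.4630e+7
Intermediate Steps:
z = 2*√2485 (z = √9940 = 2*√2485 ≈ 99.700)
S = -84630572 (S = -4966*17042 = -84630572)
(S + q(185)) + z = (-84630572 + 185) + 2*√2485 = -84630387 + 2*√2485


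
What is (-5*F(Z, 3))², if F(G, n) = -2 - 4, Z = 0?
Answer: 900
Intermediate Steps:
F(G, n) = -6
(-5*F(Z, 3))² = (-5*(-6))² = (-1*(-30))² = 30² = 900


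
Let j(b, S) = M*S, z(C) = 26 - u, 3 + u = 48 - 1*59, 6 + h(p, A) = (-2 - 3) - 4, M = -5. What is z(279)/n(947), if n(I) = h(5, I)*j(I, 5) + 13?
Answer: 10/97 ≈ 0.10309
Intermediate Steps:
h(p, A) = -15 (h(p, A) = -6 + ((-2 - 3) - 4) = -6 + (-5 - 4) = -6 - 9 = -15)
u = -14 (u = -3 + (48 - 1*59) = -3 + (48 - 59) = -3 - 11 = -14)
z(C) = 40 (z(C) = 26 - 1*(-14) = 26 + 14 = 40)
j(b, S) = -5*S
n(I) = 388 (n(I) = -(-75)*5 + 13 = -15*(-25) + 13 = 375 + 13 = 388)
z(279)/n(947) = 40/388 = 40*(1/388) = 10/97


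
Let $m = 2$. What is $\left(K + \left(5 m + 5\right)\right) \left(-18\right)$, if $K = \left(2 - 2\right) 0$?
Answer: $-270$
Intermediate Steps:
$K = 0$ ($K = 0 \cdot 0 = 0$)
$\left(K + \left(5 m + 5\right)\right) \left(-18\right) = \left(0 + \left(5 \cdot 2 + 5\right)\right) \left(-18\right) = \left(0 + \left(10 + 5\right)\right) \left(-18\right) = \left(0 + 15\right) \left(-18\right) = 15 \left(-18\right) = -270$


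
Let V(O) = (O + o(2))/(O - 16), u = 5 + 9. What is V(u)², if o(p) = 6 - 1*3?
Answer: 289/4 ≈ 72.250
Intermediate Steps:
o(p) = 3 (o(p) = 6 - 3 = 3)
u = 14
V(O) = (3 + O)/(-16 + O) (V(O) = (O + 3)/(O - 16) = (3 + O)/(-16 + O))
V(u)² = ((3 + 14)/(-16 + 14))² = (17/(-2))² = (-½*17)² = (-17/2)² = 289/4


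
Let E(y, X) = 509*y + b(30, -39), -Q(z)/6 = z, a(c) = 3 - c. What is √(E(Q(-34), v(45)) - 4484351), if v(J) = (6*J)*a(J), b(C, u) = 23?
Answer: 2*I*√1095123 ≈ 2093.0*I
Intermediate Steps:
v(J) = 6*J*(3 - J) (v(J) = (6*J)*(3 - J) = 6*J*(3 - J))
Q(z) = -6*z
E(y, X) = 23 + 509*y (E(y, X) = 509*y + 23 = 23 + 509*y)
√(E(Q(-34), v(45)) - 4484351) = √((23 + 509*(-6*(-34))) - 4484351) = √((23 + 509*204) - 4484351) = √((23 + 103836) - 4484351) = √(103859 - 4484351) = √(-4380492) = 2*I*√1095123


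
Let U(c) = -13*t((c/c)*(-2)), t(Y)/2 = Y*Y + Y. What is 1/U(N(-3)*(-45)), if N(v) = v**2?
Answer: -1/52 ≈ -0.019231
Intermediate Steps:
t(Y) = 2*Y + 2*Y**2 (t(Y) = 2*(Y*Y + Y) = 2*(Y**2 + Y) = 2*(Y + Y**2) = 2*Y + 2*Y**2)
U(c) = -52 (U(c) = -26*(c/c)*(-2)*(1 + (c/c)*(-2)) = -26*1*(-2)*(1 + 1*(-2)) = -26*(-2)*(1 - 2) = -26*(-2)*(-1) = -13*4 = -52)
1/U(N(-3)*(-45)) = 1/(-52) = -1/52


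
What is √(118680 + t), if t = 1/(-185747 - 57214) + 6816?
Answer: √7408034843452455/242961 ≈ 354.25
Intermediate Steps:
t = 1656022175/242961 (t = 1/(-242961) + 6816 = -1/242961 + 6816 = 1656022175/242961 ≈ 6816.0)
√(118680 + t) = √(118680 + 1656022175/242961) = √(30490633655/242961) = √7408034843452455/242961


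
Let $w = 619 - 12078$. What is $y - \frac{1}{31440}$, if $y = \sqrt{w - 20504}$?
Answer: $- \frac{1}{31440} + i \sqrt{31963} \approx -3.1807 \cdot 10^{-5} + 178.78 i$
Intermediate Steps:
$w = -11459$
$y = i \sqrt{31963}$ ($y = \sqrt{-11459 - 20504} = \sqrt{-31963} = i \sqrt{31963} \approx 178.78 i$)
$y - \frac{1}{31440} = i \sqrt{31963} - \frac{1}{31440} = - \frac{1}{31440} + i \sqrt{31963}$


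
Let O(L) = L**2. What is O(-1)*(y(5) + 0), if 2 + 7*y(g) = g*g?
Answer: 23/7 ≈ 3.2857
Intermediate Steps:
y(g) = -2/7 + g**2/7 (y(g) = -2/7 + (g*g)/7 = -2/7 + g**2/7)
O(-1)*(y(5) + 0) = (-1)**2*((-2/7 + (1/7)*5**2) + 0) = 1*((-2/7 + (1/7)*25) + 0) = 1*((-2/7 + 25/7) + 0) = 1*(23/7 + 0) = 1*(23/7) = 23/7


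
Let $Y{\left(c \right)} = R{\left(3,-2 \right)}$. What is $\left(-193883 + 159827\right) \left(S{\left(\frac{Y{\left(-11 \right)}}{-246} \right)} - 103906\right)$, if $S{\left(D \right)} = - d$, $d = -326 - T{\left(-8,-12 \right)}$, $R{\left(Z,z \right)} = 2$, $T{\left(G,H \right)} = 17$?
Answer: $3526941528$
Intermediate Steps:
$Y{\left(c \right)} = 2$
$d = -343$ ($d = -326 - 17 = -343$)
$S{\left(D \right)} = 343$ ($S{\left(D \right)} = \left(-1\right) \left(-343\right) = 343$)
$\left(-193883 + 159827\right) \left(S{\left(\frac{Y{\left(-11 \right)}}{-246} \right)} - 103906\right) = \left(-193883 + 159827\right) \left(343 - 103906\right) = \left(-34056\right) \left(-103563\right) = 3526941528$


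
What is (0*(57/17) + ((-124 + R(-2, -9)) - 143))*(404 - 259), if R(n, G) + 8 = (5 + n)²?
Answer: -38570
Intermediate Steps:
R(n, G) = -8 + (5 + n)²
(0*(57/17) + ((-124 + R(-2, -9)) - 143))*(404 - 259) = (0*(57/17) + ((-124 + (-8 + (5 - 2)²)) - 143))*(404 - 259) = (0*(57*(1/17)) + ((-124 + (-8 + 3²)) - 143))*145 = (0*(57/17) + ((-124 + (-8 + 9)) - 143))*145 = (0 + ((-124 + 1) - 143))*145 = (0 + (-123 - 143))*145 = (0 - 266)*145 = -266*145 = -38570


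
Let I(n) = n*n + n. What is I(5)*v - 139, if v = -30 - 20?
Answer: -1639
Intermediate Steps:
v = -50
I(n) = n + n**2 (I(n) = n**2 + n = n + n**2)
I(5)*v - 139 = (5*(1 + 5))*(-50) - 139 = (5*6)*(-50) - 139 = 30*(-50) - 139 = -1500 - 139 = -1639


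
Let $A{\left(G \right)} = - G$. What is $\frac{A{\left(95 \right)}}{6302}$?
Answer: $- \frac{95}{6302} \approx -0.015075$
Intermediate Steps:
$\frac{A{\left(95 \right)}}{6302} = \frac{\left(-1\right) 95}{6302} = \left(-95\right) \frac{1}{6302} = - \frac{95}{6302}$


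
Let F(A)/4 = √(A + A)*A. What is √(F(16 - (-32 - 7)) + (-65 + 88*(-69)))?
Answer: √(-6137 + 220*√110) ≈ 61.884*I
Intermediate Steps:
F(A) = 4*√2*A^(3/2) (F(A) = 4*(√(A + A)*A) = 4*(√(2*A)*A) = 4*((√2*√A)*A) = 4*(√2*A^(3/2)) = 4*√2*A^(3/2))
√(F(16 - (-32 - 7)) + (-65 + 88*(-69))) = √(4*√2*(16 - (-32 - 7))^(3/2) + (-65 + 88*(-69))) = √(4*√2*(16 - 1*(-39))^(3/2) + (-65 - 6072)) = √(4*√2*(16 + 39)^(3/2) - 6137) = √(4*√2*55^(3/2) - 6137) = √(4*√2*(55*√55) - 6137) = √(220*√110 - 6137) = √(-6137 + 220*√110)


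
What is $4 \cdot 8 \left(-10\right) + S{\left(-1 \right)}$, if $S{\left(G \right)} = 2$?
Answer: $-318$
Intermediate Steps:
$4 \cdot 8 \left(-10\right) + S{\left(-1 \right)} = 4 \cdot 8 \left(-10\right) + 2 = 32 \left(-10\right) + 2 = -320 + 2 = -318$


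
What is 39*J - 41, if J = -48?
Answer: -1913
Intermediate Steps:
39*J - 41 = 39*(-48) - 41 = -1872 - 41 = -1913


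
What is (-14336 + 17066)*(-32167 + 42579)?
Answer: 28424760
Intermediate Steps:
(-14336 + 17066)*(-32167 + 42579) = 2730*10412 = 28424760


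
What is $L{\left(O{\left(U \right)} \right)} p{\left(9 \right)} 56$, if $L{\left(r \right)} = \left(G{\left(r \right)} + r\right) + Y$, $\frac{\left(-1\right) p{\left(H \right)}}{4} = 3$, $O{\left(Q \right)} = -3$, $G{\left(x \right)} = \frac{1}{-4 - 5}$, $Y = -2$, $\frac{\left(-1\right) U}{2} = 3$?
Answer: $\frac{10304}{3} \approx 3434.7$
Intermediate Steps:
$U = -6$ ($U = \left(-2\right) 3 = -6$)
$G{\left(x \right)} = - \frac{1}{9}$ ($G{\left(x \right)} = \frac{1}{-9} = - \frac{1}{9}$)
$p{\left(H \right)} = -12$ ($p{\left(H \right)} = \left(-4\right) 3 = -12$)
$L{\left(r \right)} = - \frac{19}{9} + r$ ($L{\left(r \right)} = \left(- \frac{1}{9} + r\right) - 2 = - \frac{19}{9} + r$)
$L{\left(O{\left(U \right)} \right)} p{\left(9 \right)} 56 = \left(- \frac{19}{9} - 3\right) \left(-12\right) 56 = \left(- \frac{46}{9}\right) \left(-12\right) 56 = \frac{184}{3} \cdot 56 = \frac{10304}{3}$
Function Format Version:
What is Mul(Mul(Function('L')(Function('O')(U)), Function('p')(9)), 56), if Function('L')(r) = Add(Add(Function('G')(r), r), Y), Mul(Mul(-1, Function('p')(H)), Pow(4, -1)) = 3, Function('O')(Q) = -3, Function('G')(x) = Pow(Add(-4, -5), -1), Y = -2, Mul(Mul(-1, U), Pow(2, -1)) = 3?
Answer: Rational(10304, 3) ≈ 3434.7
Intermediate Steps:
U = -6 (U = Mul(-2, 3) = -6)
Function('G')(x) = Rational(-1, 9) (Function('G')(x) = Pow(-9, -1) = Rational(-1, 9))
Function('p')(H) = -12 (Function('p')(H) = Mul(-4, 3) = -12)
Function('L')(r) = Add(Rational(-19, 9), r) (Function('L')(r) = Add(Add(Rational(-1, 9), r), -2) = Add(Rational(-19, 9), r))
Mul(Mul(Function('L')(Function('O')(U)), Function('p')(9)), 56) = Mul(Mul(Add(Rational(-19, 9), -3), -12), 56) = Mul(Mul(Rational(-46, 9), -12), 56) = Mul(Rational(184, 3), 56) = Rational(10304, 3)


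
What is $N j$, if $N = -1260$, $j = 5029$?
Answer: $-6336540$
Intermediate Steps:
$N j = \left(-1260\right) 5029 = -6336540$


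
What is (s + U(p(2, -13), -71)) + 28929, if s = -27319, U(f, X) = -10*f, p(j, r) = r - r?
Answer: 1610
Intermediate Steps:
p(j, r) = 0
(s + U(p(2, -13), -71)) + 28929 = (-27319 - 10*0) + 28929 = (-27319 + 0) + 28929 = -27319 + 28929 = 1610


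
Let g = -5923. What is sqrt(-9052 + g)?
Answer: 5*I*sqrt(599) ≈ 122.37*I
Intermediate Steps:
sqrt(-9052 + g) = sqrt(-9052 - 5923) = sqrt(-14975) = 5*I*sqrt(599)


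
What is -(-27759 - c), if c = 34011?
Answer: 61770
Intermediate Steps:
-(-27759 - c) = -(-27759 - 1*34011) = -(-27759 - 34011) = -1*(-61770) = 61770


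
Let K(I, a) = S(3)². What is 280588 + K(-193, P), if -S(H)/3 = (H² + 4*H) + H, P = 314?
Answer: 285772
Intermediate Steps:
S(H) = -15*H - 3*H² (S(H) = -3*((H² + 4*H) + H) = -3*(H² + 5*H) = -15*H - 3*H²)
K(I, a) = 5184 (K(I, a) = (-3*3*(5 + 3))² = (-3*3*8)² = (-72)² = 5184)
280588 + K(-193, P) = 280588 + 5184 = 285772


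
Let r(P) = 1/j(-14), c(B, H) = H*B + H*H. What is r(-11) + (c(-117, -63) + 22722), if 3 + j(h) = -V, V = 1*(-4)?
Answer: 34063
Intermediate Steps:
V = -4
j(h) = 1 (j(h) = -3 - 1*(-4) = -3 + 4 = 1)
c(B, H) = H² + B*H (c(B, H) = B*H + H² = H² + B*H)
r(P) = 1 (r(P) = 1/1 = 1)
r(-11) + (c(-117, -63) + 22722) = 1 + (-63*(-117 - 63) + 22722) = 1 + (-63*(-180) + 22722) = 1 + (11340 + 22722) = 1 + 34062 = 34063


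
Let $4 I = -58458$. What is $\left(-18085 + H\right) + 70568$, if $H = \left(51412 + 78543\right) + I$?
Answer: $\frac{335647}{2} \approx 1.6782 \cdot 10^{5}$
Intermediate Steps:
$I = - \frac{29229}{2}$ ($I = \frac{1}{4} \left(-58458\right) = - \frac{29229}{2} \approx -14615.0$)
$H = \frac{230681}{2}$ ($H = \left(51412 + 78543\right) - \frac{29229}{2} = 129955 - \frac{29229}{2} = \frac{230681}{2} \approx 1.1534 \cdot 10^{5}$)
$\left(-18085 + H\right) + 70568 = \left(-18085 + \frac{230681}{2}\right) + 70568 = \frac{194511}{2} + 70568 = \frac{335647}{2}$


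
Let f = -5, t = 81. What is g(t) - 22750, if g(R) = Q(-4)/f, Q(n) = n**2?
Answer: -113766/5 ≈ -22753.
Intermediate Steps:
g(R) = -16/5 (g(R) = (-4)**2/(-5) = 16*(-1/5) = -16/5)
g(t) - 22750 = -16/5 - 22750 = -113766/5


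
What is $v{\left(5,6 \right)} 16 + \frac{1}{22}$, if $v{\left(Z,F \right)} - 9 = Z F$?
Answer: $\frac{13729}{22} \approx 624.04$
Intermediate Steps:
$v{\left(Z,F \right)} = 9 + F Z$ ($v{\left(Z,F \right)} = 9 + Z F = 9 + F Z$)
$v{\left(5,6 \right)} 16 + \frac{1}{22} = \left(9 + 6 \cdot 5\right) 16 + \frac{1}{22} = \left(9 + 30\right) 16 + \frac{1}{22} = 39 \cdot 16 + \frac{1}{22} = 624 + \frac{1}{22} = \frac{13729}{22}$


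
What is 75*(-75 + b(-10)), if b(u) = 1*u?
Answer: -6375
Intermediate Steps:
b(u) = u
75*(-75 + b(-10)) = 75*(-75 - 10) = 75*(-85) = -6375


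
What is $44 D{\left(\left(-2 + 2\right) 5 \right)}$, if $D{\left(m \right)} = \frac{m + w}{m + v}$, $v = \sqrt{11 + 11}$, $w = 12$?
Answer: $24 \sqrt{22} \approx 112.57$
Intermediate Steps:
$v = \sqrt{22} \approx 4.6904$
$D{\left(m \right)} = \frac{12 + m}{m + \sqrt{22}}$ ($D{\left(m \right)} = \frac{m + 12}{m + \sqrt{22}} = \frac{12 + m}{m + \sqrt{22}}$)
$44 D{\left(\left(-2 + 2\right) 5 \right)} = 44 \frac{12 + \left(-2 + 2\right) 5}{\left(-2 + 2\right) 5 + \sqrt{22}} = 44 \frac{12 + 0 \cdot 5}{0 \cdot 5 + \sqrt{22}} = 44 \frac{12 + 0}{0 + \sqrt{22}} = 44 \frac{1}{\sqrt{22}} \cdot 12 = 44 \frac{\sqrt{22}}{22} \cdot 12 = 44 \frac{6 \sqrt{22}}{11} = 24 \sqrt{22}$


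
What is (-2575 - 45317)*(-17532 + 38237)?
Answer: -991603860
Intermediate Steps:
(-2575 - 45317)*(-17532 + 38237) = -47892*20705 = -991603860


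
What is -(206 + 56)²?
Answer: -68644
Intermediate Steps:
-(206 + 56)² = -1*262² = -1*68644 = -68644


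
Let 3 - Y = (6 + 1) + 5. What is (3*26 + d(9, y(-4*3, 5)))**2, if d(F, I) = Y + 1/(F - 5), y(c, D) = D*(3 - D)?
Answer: 76729/16 ≈ 4795.6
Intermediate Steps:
Y = -9 (Y = 3 - ((6 + 1) + 5) = 3 - (7 + 5) = 3 - 1*12 = 3 - 12 = -9)
d(F, I) = -9 + 1/(-5 + F) (d(F, I) = -9 + 1/(F - 5) = -9 + 1/(-5 + F))
(3*26 + d(9, y(-4*3, 5)))**2 = (3*26 + (46 - 9*9)/(-5 + 9))**2 = (78 + (46 - 81)/4)**2 = (78 + (1/4)*(-35))**2 = (78 - 35/4)**2 = (277/4)**2 = 76729/16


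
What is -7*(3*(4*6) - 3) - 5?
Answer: -488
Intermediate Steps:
-7*(3*(4*6) - 3) - 5 = -7*(3*24 - 3) - 5 = -7*(72 - 3) - 5 = -7*69 - 5 = -483 - 5 = -488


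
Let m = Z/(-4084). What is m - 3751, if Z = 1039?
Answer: -15320123/4084 ≈ -3751.3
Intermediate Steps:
m = -1039/4084 (m = 1039/(-4084) = 1039*(-1/4084) = -1039/4084 ≈ -0.25441)
m - 3751 = -1039/4084 - 3751 = -15320123/4084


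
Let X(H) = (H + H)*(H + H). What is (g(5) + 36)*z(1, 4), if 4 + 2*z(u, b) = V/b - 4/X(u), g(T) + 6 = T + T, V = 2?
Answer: -90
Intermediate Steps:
X(H) = 4*H² (X(H) = (2*H)*(2*H) = 4*H²)
g(T) = -6 + 2*T (g(T) = -6 + (T + T) = -6 + 2*T)
z(u, b) = -2 + 1/b - 1/(2*u²) (z(u, b) = -2 + (2/b - 4*1/(4*u²))/2 = -2 + (2/b - 1/u²)/2 = -2 + (-1/u² + 2/b)/2 = -2 + (1/b - 1/(2*u²)) = -2 + 1/b - 1/(2*u²))
(g(5) + 36)*z(1, 4) = ((-6 + 2*5) + 36)*(-2 + 1/4 - ½/1²) = ((-6 + 10) + 36)*(-2 + ¼ - ½*1) = (4 + 36)*(-2 + ¼ - ½) = 40*(-9/4) = -90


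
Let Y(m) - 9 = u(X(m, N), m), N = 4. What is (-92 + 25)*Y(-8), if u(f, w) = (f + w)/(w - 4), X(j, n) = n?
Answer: -1876/3 ≈ -625.33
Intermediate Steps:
u(f, w) = (f + w)/(-4 + w)
Y(m) = 9 + (4 + m)/(-4 + m)
(-92 + 25)*Y(-8) = (-92 + 25)*(2*(-16 + 5*(-8))/(-4 - 8)) = -134*(-16 - 40)/(-12) = -134*(-1)*(-56)/12 = -67*28/3 = -1876/3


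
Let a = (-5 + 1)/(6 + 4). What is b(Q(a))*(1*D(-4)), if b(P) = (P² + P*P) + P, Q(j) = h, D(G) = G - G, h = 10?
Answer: 0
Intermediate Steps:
D(G) = 0
a = -⅖ (a = -4/10 = -4*⅒ = -⅖ ≈ -0.40000)
Q(j) = 10
b(P) = P + 2*P² (b(P) = (P² + P²) + P = 2*P² + P = P + 2*P²)
b(Q(a))*(1*D(-4)) = (10*(1 + 2*10))*(1*0) = (10*(1 + 20))*0 = (10*21)*0 = 210*0 = 0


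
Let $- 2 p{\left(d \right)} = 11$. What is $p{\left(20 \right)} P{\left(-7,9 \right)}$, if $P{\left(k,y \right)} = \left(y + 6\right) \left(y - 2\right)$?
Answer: $- \frac{1155}{2} \approx -577.5$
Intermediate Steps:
$p{\left(d \right)} = - \frac{11}{2}$ ($p{\left(d \right)} = \left(- \frac{1}{2}\right) 11 = - \frac{11}{2}$)
$P{\left(k,y \right)} = \left(-2 + y\right) \left(6 + y\right)$ ($P{\left(k,y \right)} = \left(6 + y\right) \left(-2 + y\right) = \left(-2 + y\right) \left(6 + y\right)$)
$p{\left(20 \right)} P{\left(-7,9 \right)} = - \frac{11 \left(-12 + 9^{2} + 4 \cdot 9\right)}{2} = - \frac{11 \left(-12 + 81 + 36\right)}{2} = \left(- \frac{11}{2}\right) 105 = - \frac{1155}{2}$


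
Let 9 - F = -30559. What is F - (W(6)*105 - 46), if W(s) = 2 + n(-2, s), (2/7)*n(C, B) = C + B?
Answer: 28934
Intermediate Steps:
F = 30568 (F = 9 - 1*(-30559) = 9 + 30559 = 30568)
n(C, B) = 7*B/2 + 7*C/2 (n(C, B) = 7*(C + B)/2 = 7*(B + C)/2 = 7*B/2 + 7*C/2)
W(s) = -5 + 7*s/2 (W(s) = 2 + (7*s/2 + (7/2)*(-2)) = 2 + (7*s/2 - 7) = 2 + (-7 + 7*s/2) = -5 + 7*s/2)
F - (W(6)*105 - 46) = 30568 - ((-5 + (7/2)*6)*105 - 46) = 30568 - ((-5 + 21)*105 - 46) = 30568 - (16*105 - 46) = 30568 - (1680 - 46) = 30568 - 1*1634 = 30568 - 1634 = 28934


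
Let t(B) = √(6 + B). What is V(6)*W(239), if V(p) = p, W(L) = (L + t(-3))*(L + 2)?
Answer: 345594 + 1446*√3 ≈ 3.4810e+5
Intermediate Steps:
W(L) = (2 + L)*(L + √3) (W(L) = (L + √(6 - 3))*(L + 2) = (L + √3)*(2 + L) = (2 + L)*(L + √3))
V(6)*W(239) = 6*(239² + 2*239 + 2*√3 + 239*√3) = 6*(57121 + 478 + 2*√3 + 239*√3) = 6*(57599 + 241*√3) = 345594 + 1446*√3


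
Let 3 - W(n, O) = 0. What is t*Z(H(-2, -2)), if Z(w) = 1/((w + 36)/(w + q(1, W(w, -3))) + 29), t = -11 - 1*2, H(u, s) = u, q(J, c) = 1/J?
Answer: 13/5 ≈ 2.6000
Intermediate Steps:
W(n, O) = 3 (W(n, O) = 3 - 1*0 = 3 + 0 = 3)
t = -13 (t = -11 - 2 = -13)
Z(w) = 1/(29 + (36 + w)/(1 + w)) (Z(w) = 1/((w + 36)/(w + 1/1) + 29) = 1/((36 + w)/(w + 1) + 29) = 1/((36 + w)/(1 + w) + 29) = 1/(29 + (36 + w)/(1 + w)))
t*Z(H(-2, -2)) = -13*(1 - 2)/(5*(13 + 6*(-2))) = -13*(-1)/(5*(13 - 12)) = -13*(-1)/(5*1) = -13*(-1)/5 = -13*(-⅕) = 13/5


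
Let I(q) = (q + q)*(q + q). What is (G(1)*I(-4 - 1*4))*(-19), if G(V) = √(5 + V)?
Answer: -4864*√6 ≈ -11914.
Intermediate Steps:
I(q) = 4*q² (I(q) = (2*q)*(2*q) = 4*q²)
(G(1)*I(-4 - 1*4))*(-19) = (√(5 + 1)*(4*(-4 - 1*4)²))*(-19) = (√6*(4*(-4 - 4)²))*(-19) = (√6*(4*(-8)²))*(-19) = (√6*(4*64))*(-19) = (√6*256)*(-19) = (256*√6)*(-19) = -4864*√6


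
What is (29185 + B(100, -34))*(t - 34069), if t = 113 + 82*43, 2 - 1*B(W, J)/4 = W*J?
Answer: -1302190990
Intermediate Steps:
B(W, J) = 8 - 4*J*W (B(W, J) = 8 - 4*W*J = 8 - 4*J*W)
t = 3639 (t = 113 + 3526 = 3639)
(29185 + B(100, -34))*(t - 34069) = (29185 + (8 - 4*(-34)*100))*(3639 - 34069) = (29185 + (8 + 13600))*(-30430) = (29185 + 13608)*(-30430) = 42793*(-30430) = -1302190990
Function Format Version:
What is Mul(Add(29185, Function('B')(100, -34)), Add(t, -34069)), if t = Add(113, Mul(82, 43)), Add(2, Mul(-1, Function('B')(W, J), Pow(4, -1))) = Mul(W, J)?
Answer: -1302190990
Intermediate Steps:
Function('B')(W, J) = Add(8, Mul(-4, J, W)) (Function('B')(W, J) = Add(8, Mul(-4, Mul(W, J))) = Add(8, Mul(-4, Mul(J, W))) = Add(8, Mul(-4, J, W)))
t = 3639 (t = Add(113, 3526) = 3639)
Mul(Add(29185, Function('B')(100, -34)), Add(t, -34069)) = Mul(Add(29185, Add(8, Mul(-4, -34, 100))), Add(3639, -34069)) = Mul(Add(29185, Add(8, 13600)), -30430) = Mul(Add(29185, 13608), -30430) = Mul(42793, -30430) = -1302190990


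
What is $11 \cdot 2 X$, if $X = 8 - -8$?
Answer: $352$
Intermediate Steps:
$X = 16$ ($X = 8 + 8 = 16$)
$11 \cdot 2 X = 11 \cdot 2 \cdot 16 = 22 \cdot 16 = 352$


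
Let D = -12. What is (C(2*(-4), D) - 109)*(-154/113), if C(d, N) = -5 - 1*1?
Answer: 17710/113 ≈ 156.73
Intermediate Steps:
C(d, N) = -6 (C(d, N) = -5 - 1 = -6)
(C(2*(-4), D) - 109)*(-154/113) = (-6 - 109)*(-154/113) = -(-17710)/113 = -115*(-154/113) = 17710/113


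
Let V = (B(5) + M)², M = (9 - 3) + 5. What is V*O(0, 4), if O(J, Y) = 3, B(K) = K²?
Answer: 3888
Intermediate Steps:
M = 11 (M = 6 + 5 = 11)
V = 1296 (V = (5² + 11)² = (25 + 11)² = 36² = 1296)
V*O(0, 4) = 1296*3 = 3888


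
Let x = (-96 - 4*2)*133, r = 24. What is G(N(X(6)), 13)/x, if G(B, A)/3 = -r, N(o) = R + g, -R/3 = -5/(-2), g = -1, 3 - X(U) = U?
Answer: 9/1729 ≈ 0.0052053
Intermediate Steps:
X(U) = 3 - U
R = -15/2 (R = -(-15)/(-2) = -(-15)*(-1)/2 = -3*5/2 = -15/2 ≈ -7.5000)
N(o) = -17/2 (N(o) = -15/2 - 1 = -17/2)
G(B, A) = -72 (G(B, A) = 3*(-1*24) = 3*(-24) = -72)
x = -13832 (x = (-96 - 8)*133 = -104*133 = -13832)
G(N(X(6)), 13)/x = -72/(-13832) = -72*(-1/13832) = 9/1729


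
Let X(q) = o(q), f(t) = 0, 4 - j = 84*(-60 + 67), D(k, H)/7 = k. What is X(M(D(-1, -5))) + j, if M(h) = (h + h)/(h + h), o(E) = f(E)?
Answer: -584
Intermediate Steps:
D(k, H) = 7*k
j = -584 (j = 4 - 84*(-60 + 67) = 4 - 84*7 = 4 - 1*588 = 4 - 588 = -584)
o(E) = 0
M(h) = 1 (M(h) = (2*h)/((2*h)) = (2*h)*(1/(2*h)) = 1)
X(q) = 0
X(M(D(-1, -5))) + j = 0 - 584 = -584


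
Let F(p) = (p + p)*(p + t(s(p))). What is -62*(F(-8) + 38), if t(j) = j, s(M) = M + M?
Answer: -26164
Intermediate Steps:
s(M) = 2*M
F(p) = 6*p² (F(p) = (p + p)*(p + 2*p) = (2*p)*(3*p) = 6*p²)
-62*(F(-8) + 38) = -62*(6*(-8)² + 38) = -62*(6*64 + 38) = -62*(384 + 38) = -62*422 = -26164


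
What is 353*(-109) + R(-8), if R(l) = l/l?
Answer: -38476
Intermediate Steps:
R(l) = 1
353*(-109) + R(-8) = 353*(-109) + 1 = -38477 + 1 = -38476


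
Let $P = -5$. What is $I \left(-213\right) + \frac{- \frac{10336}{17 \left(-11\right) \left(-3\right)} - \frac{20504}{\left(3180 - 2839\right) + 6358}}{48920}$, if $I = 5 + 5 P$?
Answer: $\frac{58169420703}{13654795} \approx 4260.0$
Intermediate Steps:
$I = -20$ ($I = 5 + 5 \left(-5\right) = 5 - 25 = -20$)
$I \left(-213\right) + \frac{- \frac{10336}{17 \left(-11\right) \left(-3\right)} - \frac{20504}{\left(3180 - 2839\right) + 6358}}{48920} = \left(-20\right) \left(-213\right) + \frac{- \frac{10336}{17 \left(-11\right) \left(-3\right)} - \frac{20504}{\left(3180 - 2839\right) + 6358}}{48920} = 4260 + \left(- \frac{10336}{\left(-187\right) \left(-3\right)} - \frac{20504}{341 + 6358}\right) \frac{1}{48920} = 4260 + \left(- \frac{10336}{561} - \frac{20504}{6699}\right) \frac{1}{48920} = 4260 + \left(\left(-10336\right) \frac{1}{561} - \frac{1864}{609}\right) \frac{1}{48920} = 4260 + \left(- \frac{608}{33} - \frac{1864}{609}\right) \frac{1}{48920} = 4260 - \frac{5997}{13654795} = \frac{58169420703}{13654795}$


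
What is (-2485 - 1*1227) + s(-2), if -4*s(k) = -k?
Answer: -7425/2 ≈ -3712.5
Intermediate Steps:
s(k) = k/4 (s(k) = -(-1)*k/4 = k/4)
(-2485 - 1*1227) + s(-2) = (-2485 - 1*1227) + (1/4)*(-2) = (-2485 - 1227) - 1/2 = -3712 - 1/2 = -7425/2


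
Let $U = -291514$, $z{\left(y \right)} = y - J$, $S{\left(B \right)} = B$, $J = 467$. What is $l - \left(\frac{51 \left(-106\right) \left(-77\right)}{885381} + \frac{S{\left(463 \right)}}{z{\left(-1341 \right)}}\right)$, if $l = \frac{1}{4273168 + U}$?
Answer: $- \frac{32485546238947}{151754944921776} \approx -0.21407$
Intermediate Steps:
$z{\left(y \right)} = -467 + y$ ($z{\left(y \right)} = y - 467 = -467 + y$)
$l = \frac{1}{3981654}$ ($l = \frac{1}{4273168 - 291514} = \frac{1}{3981654} \approx 2.5115 \cdot 10^{-7}$)
$l - \left(\frac{51 \left(-106\right) \left(-77\right)}{885381} + \frac{S{\left(463 \right)}}{z{\left(-1341 \right)}}\right) = \frac{1}{3981654} - \left(\frac{51 \left(-106\right) \left(-77\right)}{885381} + \frac{463}{-467 - 1341}\right) = \frac{1}{3981654} - \left(\left(-5406\right) \left(-77\right) \frac{1}{885381} + \frac{463}{-1808}\right) = \frac{1}{3981654} - \left(416262 \cdot \frac{1}{885381} + 463 \left(- \frac{1}{1808}\right)\right) = \frac{1}{3981654} - \left(\frac{19822}{42161} - \frac{463}{1808}\right) = \frac{1}{3981654} - \frac{16317633}{76227088} = - \frac{32485546238947}{151754944921776}$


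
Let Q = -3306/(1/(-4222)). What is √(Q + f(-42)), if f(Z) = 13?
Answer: √13957945 ≈ 3736.0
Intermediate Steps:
Q = 13957932 (Q = -3306/(-1/4222) = -3306*(-4222) = 13957932)
√(Q + f(-42)) = √(13957932 + 13) = √13957945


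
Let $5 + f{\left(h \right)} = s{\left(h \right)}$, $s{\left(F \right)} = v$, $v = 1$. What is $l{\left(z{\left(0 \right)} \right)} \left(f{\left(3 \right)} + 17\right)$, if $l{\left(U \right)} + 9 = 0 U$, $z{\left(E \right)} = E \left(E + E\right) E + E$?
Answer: $-117$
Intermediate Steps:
$s{\left(F \right)} = 1$
$z{\left(E \right)} = E + 2 E^{3}$ ($z{\left(E \right)} = E 2 E E + E = E 2 E^{2} + E = 2 E^{3} + E = E + 2 E^{3}$)
$l{\left(U \right)} = -9$ ($l{\left(U \right)} = -9 + 0 U = -9 + 0 = -9$)
$f{\left(h \right)} = -4$ ($f{\left(h \right)} = -5 + 1 = -4$)
$l{\left(z{\left(0 \right)} \right)} \left(f{\left(3 \right)} + 17\right) = - 9 \left(-4 + 17\right) = \left(-9\right) 13 = -117$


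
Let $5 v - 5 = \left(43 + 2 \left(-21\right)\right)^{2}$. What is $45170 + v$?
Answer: $\frac{225856}{5} \approx 45171.0$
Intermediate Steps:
$v = \frac{6}{5}$ ($v = 1 + \frac{\left(43 + 2 \left(-21\right)\right)^{2}}{5} = 1 + \frac{\left(43 - 42\right)^{2}}{5} = 1 + \frac{1^{2}}{5} = 1 + \frac{1}{5} \cdot 1 = 1 + \frac{1}{5} = \frac{6}{5} \approx 1.2$)
$45170 + v = 45170 + \frac{6}{5} = \frac{225856}{5}$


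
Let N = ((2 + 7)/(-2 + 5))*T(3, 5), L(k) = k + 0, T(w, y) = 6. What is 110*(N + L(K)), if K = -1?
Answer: 1870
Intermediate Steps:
L(k) = k
N = 18 (N = ((2 + 7)/(-2 + 5))*6 = (9/3)*6 = (9*(⅓))*6 = 3*6 = 18)
110*(N + L(K)) = 110*(18 - 1) = 110*17 = 1870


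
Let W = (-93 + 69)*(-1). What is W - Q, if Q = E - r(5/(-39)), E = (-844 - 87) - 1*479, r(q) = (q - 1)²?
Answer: 2183050/1521 ≈ 1435.3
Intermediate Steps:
W = 24 (W = -24*(-1) = 24)
r(q) = (-1 + q)²
E = -1410 (E = -931 - 479 = -1410)
Q = -2146546/1521 (Q = -1410 - (-1 + 5/(-39))² = -1410 - (-1 + 5*(-1/39))² = -1410 - (-1 - 5/39)² = -1410 - (-44/39)² = -1410 - 1*1936/1521 = -1410 - 1936/1521 = -2146546/1521 ≈ -1411.3)
W - Q = 24 - 1*(-2146546/1521) = 24 + 2146546/1521 = 2183050/1521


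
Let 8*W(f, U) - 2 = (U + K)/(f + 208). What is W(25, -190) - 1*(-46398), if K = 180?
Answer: 10810791/233 ≈ 46398.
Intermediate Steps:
W(f, U) = 1/4 + (180 + U)/(8*(208 + f)) (W(f, U) = 1/4 + ((U + 180)/(f + 208))/8 = 1/4 + ((180 + U)/(208 + f))/8 = 1/4 + (180 + U)/(8*(208 + f)))
W(25, -190) - 1*(-46398) = (596 - 190 + 2*25)/(8*(208 + 25)) - 1*(-46398) = (1/8)*(596 - 190 + 50)/233 + 46398 = (1/8)*(1/233)*456 + 46398 = 57/233 + 46398 = 10810791/233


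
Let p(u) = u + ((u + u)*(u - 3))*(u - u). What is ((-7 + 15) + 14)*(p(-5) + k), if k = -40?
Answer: -990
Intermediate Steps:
p(u) = u (p(u) = u + ((2*u)*(-3 + u))*0 = u + (2*u*(-3 + u))*0 = u + 0 = u)
((-7 + 15) + 14)*(p(-5) + k) = ((-7 + 15) + 14)*(-5 - 40) = (8 + 14)*(-45) = 22*(-45) = -990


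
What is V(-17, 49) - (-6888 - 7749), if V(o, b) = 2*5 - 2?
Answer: 14645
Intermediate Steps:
V(o, b) = 8 (V(o, b) = 10 - 2 = 8)
V(-17, 49) - (-6888 - 7749) = 8 - (-6888 - 7749) = 8 - 1*(-14637) = 8 + 14637 = 14645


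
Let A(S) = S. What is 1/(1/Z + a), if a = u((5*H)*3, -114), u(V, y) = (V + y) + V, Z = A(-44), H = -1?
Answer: -44/6337 ≈ -0.0069433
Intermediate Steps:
Z = -44
u(V, y) = y + 2*V
a = -144 (a = -114 + 2*((5*(-1))*3) = -114 + 2*(-5*3) = -114 + 2*(-15) = -114 - 30 = -144)
1/(1/Z + a) = 1/(1/(-44) - 144) = 1/(-1/44 - 144) = 1/(-6337/44) = -44/6337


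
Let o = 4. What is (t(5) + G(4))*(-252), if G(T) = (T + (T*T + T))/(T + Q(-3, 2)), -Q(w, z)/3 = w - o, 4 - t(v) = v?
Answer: 252/25 ≈ 10.080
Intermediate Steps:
t(v) = 4 - v
Q(w, z) = 12 - 3*w (Q(w, z) = -3*(w - 1*4) = -3*(w - 4) = -3*(-4 + w) = 12 - 3*w)
G(T) = (T**2 + 2*T)/(21 + T) (G(T) = (T + (T*T + T))/(T + (12 - 3*(-3))) = (T + (T**2 + T))/(T + (12 + 9)) = (T + (T + T**2))/(T + 21) = (T**2 + 2*T)/(21 + T))
(t(5) + G(4))*(-252) = ((4 - 1*5) + 4*(2 + 4)/(21 + 4))*(-252) = ((4 - 5) + 4*6/25)*(-252) = (-1 + 4*(1/25)*6)*(-252) = (-1 + 24/25)*(-252) = -1/25*(-252) = 252/25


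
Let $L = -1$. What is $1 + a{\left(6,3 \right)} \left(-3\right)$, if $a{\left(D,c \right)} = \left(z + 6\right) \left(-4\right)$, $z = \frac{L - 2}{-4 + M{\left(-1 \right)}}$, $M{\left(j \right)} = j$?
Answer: $\frac{401}{5} \approx 80.2$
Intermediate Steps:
$z = \frac{3}{5}$ ($z = \frac{-1 - 2}{-4 - 1} = - \frac{3}{-5} = \left(-3\right) \left(- \frac{1}{5}\right) = \frac{3}{5} \approx 0.6$)
$a{\left(D,c \right)} = - \frac{132}{5}$ ($a{\left(D,c \right)} = \left(\frac{3}{5} + 6\right) \left(-4\right) = \frac{33}{5} \left(-4\right) = - \frac{132}{5}$)
$1 + a{\left(6,3 \right)} \left(-3\right) = 1 - - \frac{396}{5} = 1 + \frac{396}{5} = \frac{401}{5}$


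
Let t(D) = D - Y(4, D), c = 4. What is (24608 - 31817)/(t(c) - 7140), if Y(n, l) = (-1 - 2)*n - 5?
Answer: 801/791 ≈ 1.0126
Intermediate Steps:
Y(n, l) = -5 - 3*n (Y(n, l) = -3*n - 5 = -5 - 3*n)
t(D) = 17 + D (t(D) = D - (-5 - 3*4) = D - (-5 - 12) = D - 1*(-17) = D + 17 = 17 + D)
(24608 - 31817)/(t(c) - 7140) = (24608 - 31817)/((17 + 4) - 7140) = -7209/(21 - 7140) = -7209/(-7119) = -7209*(-1/7119) = 801/791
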